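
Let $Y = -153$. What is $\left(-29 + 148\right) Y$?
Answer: $-18207$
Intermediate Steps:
$\left(-29 + 148\right) Y = \left(-29 + 148\right) \left(-153\right) = 119 \left(-153\right) = -18207$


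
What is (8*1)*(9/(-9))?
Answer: -8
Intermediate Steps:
(8*1)*(9/(-9)) = 8*(9*(-⅑)) = 8*(-1) = -8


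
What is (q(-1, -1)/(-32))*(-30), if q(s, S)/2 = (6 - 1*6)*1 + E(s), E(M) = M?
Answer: -15/8 ≈ -1.8750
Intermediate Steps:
q(s, S) = 2*s (q(s, S) = 2*((6 - 1*6)*1 + s) = 2*((6 - 6)*1 + s) = 2*(0*1 + s) = 2*(0 + s) = 2*s)
(q(-1, -1)/(-32))*(-30) = ((2*(-1))/(-32))*(-30) = -1/32*(-2)*(-30) = (1/16)*(-30) = -15/8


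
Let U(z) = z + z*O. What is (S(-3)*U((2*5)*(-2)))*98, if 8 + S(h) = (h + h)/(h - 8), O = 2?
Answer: 482160/11 ≈ 43833.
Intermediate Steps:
U(z) = 3*z (U(z) = z + z*2 = z + 2*z = 3*z)
S(h) = -8 + 2*h/(-8 + h) (S(h) = -8 + (h + h)/(h - 8) = -8 + (2*h)/(-8 + h) = -8 + 2*h/(-8 + h))
(S(-3)*U((2*5)*(-2)))*98 = ((2*(32 - 3*(-3))/(-8 - 3))*(3*((2*5)*(-2))))*98 = ((2*(32 + 9)/(-11))*(3*(10*(-2))))*98 = ((2*(-1/11)*41)*(3*(-20)))*98 = -82/11*(-60)*98 = (4920/11)*98 = 482160/11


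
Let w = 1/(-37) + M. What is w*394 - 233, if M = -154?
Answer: -2254027/37 ≈ -60920.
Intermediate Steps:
w = -5699/37 (w = 1/(-37) - 154 = -1/37 - 154 = -5699/37 ≈ -154.03)
w*394 - 233 = -5699/37*394 - 233 = -2245406/37 - 233 = -2254027/37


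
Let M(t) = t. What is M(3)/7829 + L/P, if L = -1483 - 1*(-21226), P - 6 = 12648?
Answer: 51535303/33022722 ≈ 1.5606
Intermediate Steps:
P = 12654 (P = 6 + 12648 = 12654)
L = 19743 (L = -1483 + 21226 = 19743)
M(3)/7829 + L/P = 3/7829 + 19743/12654 = 3*(1/7829) + 19743*(1/12654) = 3/7829 + 6581/4218 = 51535303/33022722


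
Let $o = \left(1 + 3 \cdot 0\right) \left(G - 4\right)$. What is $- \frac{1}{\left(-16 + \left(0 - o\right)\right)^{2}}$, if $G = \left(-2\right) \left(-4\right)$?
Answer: $- \frac{1}{400} \approx -0.0025$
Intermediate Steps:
$G = 8$
$o = 4$ ($o = \left(1 + 3 \cdot 0\right) \left(8 - 4\right) = \left(1 + 0\right) 4 = 1 \cdot 4 = 4$)
$- \frac{1}{\left(-16 + \left(0 - o\right)\right)^{2}} = - \frac{1}{\left(-16 + \left(0 - 4\right)\right)^{2}} = - \frac{1}{\left(-16 - 4\right)^{2}} = - \frac{1}{\left(-20\right)^{2}} = - \frac{1}{400}$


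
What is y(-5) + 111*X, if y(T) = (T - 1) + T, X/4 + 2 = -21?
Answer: -10223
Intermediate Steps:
X = -92 (X = -8 + 4*(-21) = -8 - 84 = -92)
y(T) = -1 + 2*T (y(T) = (-1 + T) + T = -1 + 2*T)
y(-5) + 111*X = (-1 + 2*(-5)) + 111*(-92) = (-1 - 10) - 10212 = -11 - 10212 = -10223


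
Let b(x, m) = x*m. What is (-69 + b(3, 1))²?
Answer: 4356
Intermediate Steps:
b(x, m) = m*x
(-69 + b(3, 1))² = (-69 + 1*3)² = (-69 + 3)² = (-66)² = 4356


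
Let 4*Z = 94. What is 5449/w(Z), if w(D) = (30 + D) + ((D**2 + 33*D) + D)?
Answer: 21796/5619 ≈ 3.8790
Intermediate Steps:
Z = 47/2 (Z = (1/4)*94 = 47/2 ≈ 23.500)
w(D) = 30 + D**2 + 35*D (w(D) = (30 + D) + (D**2 + 34*D) = 30 + D**2 + 35*D)
5449/w(Z) = 5449/(30 + (47/2)**2 + 35*(47/2)) = 5449/(30 + 2209/4 + 1645/2) = 5449/(5619/4) = 5449*(4/5619) = 21796/5619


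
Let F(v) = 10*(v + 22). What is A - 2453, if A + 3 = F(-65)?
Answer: -2886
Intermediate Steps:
F(v) = 220 + 10*v (F(v) = 10*(22 + v) = 220 + 10*v)
A = -433 (A = -3 + (220 + 10*(-65)) = -3 + (220 - 650) = -3 - 430 = -433)
A - 2453 = -433 - 2453 = -2886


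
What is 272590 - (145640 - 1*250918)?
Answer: 377868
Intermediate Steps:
272590 - (145640 - 1*250918) = 272590 - (145640 - 250918) = 272590 - 1*(-105278) = 272590 + 105278 = 377868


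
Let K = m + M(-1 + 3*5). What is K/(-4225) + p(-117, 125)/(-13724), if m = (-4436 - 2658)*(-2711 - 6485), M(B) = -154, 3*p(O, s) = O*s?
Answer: -179056394521/11596780 ≈ -15440.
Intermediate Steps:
p(O, s) = O*s/3 (p(O, s) = (O*s)/3 = O*s/3)
m = 65236424 (m = -7094*(-9196) = 65236424)
K = 65236270 (K = 65236424 - 154 = 65236270)
K/(-4225) + p(-117, 125)/(-13724) = 65236270/(-4225) + ((1/3)*(-117)*125)/(-13724) = 65236270*(-1/4225) - 4875*(-1/13724) = -13047254/845 + 4875/13724 = -179056394521/11596780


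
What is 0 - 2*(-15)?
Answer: 30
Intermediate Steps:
0 - 2*(-15) = 0 + 30 = 30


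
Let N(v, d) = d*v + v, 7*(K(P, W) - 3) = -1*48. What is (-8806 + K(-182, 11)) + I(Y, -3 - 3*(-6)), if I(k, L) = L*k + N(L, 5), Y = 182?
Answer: -41929/7 ≈ -5989.9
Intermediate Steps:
K(P, W) = -27/7 (K(P, W) = 3 + (-1*48)/7 = 3 + (1/7)*(-48) = 3 - 48/7 = -27/7)
N(v, d) = v + d*v
I(k, L) = 6*L + L*k (I(k, L) = L*k + L*(1 + 5) = L*k + L*6 = L*k + 6*L = 6*L + L*k)
(-8806 + K(-182, 11)) + I(Y, -3 - 3*(-6)) = (-8806 - 27/7) + (-3 - 3*(-6))*(6 + 182) = -61669/7 + (-3 + 18)*188 = -61669/7 + 15*188 = -61669/7 + 2820 = -41929/7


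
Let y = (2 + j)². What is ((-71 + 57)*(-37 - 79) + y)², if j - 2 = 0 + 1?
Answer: 2719201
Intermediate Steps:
j = 3 (j = 2 + (0 + 1) = 2 + 1 = 3)
y = 25 (y = (2 + 3)² = 5² = 25)
((-71 + 57)*(-37 - 79) + y)² = ((-71 + 57)*(-37 - 79) + 25)² = (-14*(-116) + 25)² = (1624 + 25)² = 1649² = 2719201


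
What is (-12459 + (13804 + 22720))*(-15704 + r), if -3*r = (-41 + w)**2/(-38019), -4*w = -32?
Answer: -4789336187615/12673 ≈ -3.7792e+8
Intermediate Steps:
w = 8 (w = -1/4*(-32) = 8)
r = 121/12673 (r = -(-41 + 8)**2/(3*(-38019)) = -(-33)**2*(-1)/(3*38019) = -363*(-1)/38019 = -1/3*(-363/12673) = 121/12673 ≈ 0.0095479)
(-12459 + (13804 + 22720))*(-15704 + r) = (-12459 + (13804 + 22720))*(-15704 + 121/12673) = (-12459 + 36524)*(-199016671/12673) = 24065*(-199016671/12673) = -4789336187615/12673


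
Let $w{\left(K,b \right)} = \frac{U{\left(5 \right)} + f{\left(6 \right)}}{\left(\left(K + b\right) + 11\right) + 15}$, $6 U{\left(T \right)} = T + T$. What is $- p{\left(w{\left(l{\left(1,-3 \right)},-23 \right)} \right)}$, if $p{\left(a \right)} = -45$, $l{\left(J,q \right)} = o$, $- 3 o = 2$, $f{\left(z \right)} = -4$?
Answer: $45$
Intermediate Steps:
$U{\left(T \right)} = \frac{T}{3}$ ($U{\left(T \right)} = \frac{T + T}{6} = \frac{2 T}{6} = \frac{T}{3}$)
$o = - \frac{2}{3}$ ($o = \left(- \frac{1}{3}\right) 2 = - \frac{2}{3} \approx -0.66667$)
$l{\left(J,q \right)} = - \frac{2}{3}$
$w{\left(K,b \right)} = - \frac{7}{3 \left(26 + K + b\right)}$ ($w{\left(K,b \right)} = \frac{\frac{1}{3} \cdot 5 - 4}{\left(\left(K + b\right) + 11\right) + 15} = \frac{\frac{5}{3} - 4}{\left(11 + K + b\right) + 15} = - \frac{7}{3 \left(26 + K + b\right)}$)
$- p{\left(w{\left(l{\left(1,-3 \right)},-23 \right)} \right)} = \left(-1\right) \left(-45\right) = 45$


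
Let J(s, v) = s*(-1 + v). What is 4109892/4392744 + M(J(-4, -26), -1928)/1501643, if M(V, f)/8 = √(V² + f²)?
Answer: 342491/366062 + 32*√233053/1501643 ≈ 0.94590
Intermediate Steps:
M(V, f) = 8*√(V² + f²)
4109892/4392744 + M(J(-4, -26), -1928)/1501643 = 4109892/4392744 + (8*√((-4*(-1 - 26))² + (-1928)²))/1501643 = 4109892*(1/4392744) + (8*√((-4*(-27))² + 3717184))*(1/1501643) = 342491/366062 + (8*√(108² + 3717184))*(1/1501643) = 342491/366062 + (8*√(11664 + 3717184))*(1/1501643) = 342491/366062 + (8*√3728848)*(1/1501643) = 342491/366062 + (8*(4*√233053))*(1/1501643) = 342491/366062 + (32*√233053)*(1/1501643) = 342491/366062 + 32*√233053/1501643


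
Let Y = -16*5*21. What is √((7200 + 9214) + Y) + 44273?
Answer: 44273 + √14734 ≈ 44394.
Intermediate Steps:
Y = -1680 (Y = -80*21 = -1680)
√((7200 + 9214) + Y) + 44273 = √((7200 + 9214) - 1680) + 44273 = √(16414 - 1680) + 44273 = √14734 + 44273 = 44273 + √14734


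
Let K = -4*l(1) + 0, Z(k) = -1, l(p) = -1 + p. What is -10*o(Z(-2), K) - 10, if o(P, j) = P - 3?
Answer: 30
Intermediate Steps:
K = 0 (K = -4*(-1 + 1) + 0 = -4*0 + 0 = 0 + 0 = 0)
o(P, j) = -3 + P
-10*o(Z(-2), K) - 10 = -10*(-3 - 1) - 10 = -10*(-4) - 10 = 40 - 10 = 30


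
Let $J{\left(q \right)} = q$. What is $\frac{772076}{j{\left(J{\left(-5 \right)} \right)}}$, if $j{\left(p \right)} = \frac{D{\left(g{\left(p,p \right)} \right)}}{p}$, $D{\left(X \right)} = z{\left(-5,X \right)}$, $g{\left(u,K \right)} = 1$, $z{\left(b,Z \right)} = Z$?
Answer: $-3860380$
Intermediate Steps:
$D{\left(X \right)} = X$
$j{\left(p \right)} = \frac{1}{p}$ ($j{\left(p \right)} = 1 \frac{1}{p} = \frac{1}{p}$)
$\frac{772076}{j{\left(J{\left(-5 \right)} \right)}} = \frac{772076}{\frac{1}{-5}} = \frac{772076}{- \frac{1}{5}} = 772076 \left(-5\right) = -3860380$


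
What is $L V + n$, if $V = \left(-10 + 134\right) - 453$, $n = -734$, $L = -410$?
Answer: $134156$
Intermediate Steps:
$V = -329$ ($V = 124 - 453 = -329$)
$L V + n = \left(-410\right) \left(-329\right) - 734 = 134890 - 734 = 134156$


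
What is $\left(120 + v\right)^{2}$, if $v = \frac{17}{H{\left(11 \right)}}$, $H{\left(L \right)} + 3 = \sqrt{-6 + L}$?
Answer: $\frac{92743}{8} - \frac{7293 \sqrt{5}}{8} \approx 9554.4$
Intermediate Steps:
$H{\left(L \right)} = -3 + \sqrt{-6 + L}$
$v = \frac{17}{-3 + \sqrt{5}}$ ($v = \frac{17}{-3 + \sqrt{-6 + 11}} = \frac{17}{-3 + \sqrt{5}} \approx -22.253$)
$\left(120 + v\right)^{2} = \left(120 - \left(\frac{51}{4} + \frac{17 \sqrt{5}}{4}\right)\right)^{2} = \left(\frac{429}{4} - \frac{17 \sqrt{5}}{4}\right)^{2}$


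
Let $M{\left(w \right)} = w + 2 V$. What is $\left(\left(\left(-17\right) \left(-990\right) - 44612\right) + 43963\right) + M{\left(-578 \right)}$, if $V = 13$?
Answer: $15629$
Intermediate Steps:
$M{\left(w \right)} = 26 + w$ ($M{\left(w \right)} = w + 2 \cdot 13 = w + 26 = 26 + w$)
$\left(\left(\left(-17\right) \left(-990\right) - 44612\right) + 43963\right) + M{\left(-578 \right)} = \left(\left(\left(-17\right) \left(-990\right) - 44612\right) + 43963\right) + \left(26 - 578\right) = \left(\left(16830 - 44612\right) + 43963\right) - 552 = \left(-27782 + 43963\right) - 552 = 16181 - 552 = 15629$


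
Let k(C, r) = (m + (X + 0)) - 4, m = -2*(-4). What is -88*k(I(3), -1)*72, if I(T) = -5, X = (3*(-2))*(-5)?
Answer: -215424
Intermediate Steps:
X = 30 (X = -6*(-5) = 30)
m = 8
k(C, r) = 34 (k(C, r) = (8 + (30 + 0)) - 4 = (8 + 30) - 4 = 38 - 4 = 34)
-88*k(I(3), -1)*72 = -88*34*72 = -2992*72 = -215424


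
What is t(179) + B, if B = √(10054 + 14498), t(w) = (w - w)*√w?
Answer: 6*√682 ≈ 156.69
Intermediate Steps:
t(w) = 0 (t(w) = 0*√w = 0)
B = 6*√682 (B = √24552 = 6*√682 ≈ 156.69)
t(179) + B = 0 + 6*√682 = 6*√682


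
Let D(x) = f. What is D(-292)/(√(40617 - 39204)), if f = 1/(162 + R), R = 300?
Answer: √157/217602 ≈ 5.7582e-5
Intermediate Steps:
f = 1/462 (f = 1/(162 + 300) = 1/462 ≈ 0.0021645)
D(x) = 1/462
D(-292)/(√(40617 - 39204)) = 1/(462*(√(40617 - 39204))) = 1/(462*(√1413)) = 1/(462*((3*√157))) = (√157/471)/462 = √157/217602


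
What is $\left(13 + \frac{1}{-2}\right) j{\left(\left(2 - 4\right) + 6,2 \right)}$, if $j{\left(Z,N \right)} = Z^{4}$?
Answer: $3200$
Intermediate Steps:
$\left(13 + \frac{1}{-2}\right) j{\left(\left(2 - 4\right) + 6,2 \right)} = \left(13 + \frac{1}{-2}\right) \left(\left(2 - 4\right) + 6\right)^{4} = \left(13 - \frac{1}{2}\right) \left(-2 + 6\right)^{4} = \frac{25 \cdot 4^{4}}{2} = \frac{25}{2} \cdot 256 = 3200$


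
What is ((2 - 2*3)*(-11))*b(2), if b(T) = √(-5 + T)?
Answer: 44*I*√3 ≈ 76.21*I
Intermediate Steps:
((2 - 2*3)*(-11))*b(2) = ((2 - 2*3)*(-11))*√(-5 + 2) = ((2 - 6)*(-11))*√(-3) = (-4*(-11))*(I*√3) = 44*(I*√3) = 44*I*√3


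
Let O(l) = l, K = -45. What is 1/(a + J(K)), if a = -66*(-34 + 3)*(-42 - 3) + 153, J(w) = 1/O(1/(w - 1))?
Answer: -1/91963 ≈ -1.0874e-5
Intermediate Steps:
J(w) = -1 + w (J(w) = 1/(1/(w - 1)) = 1/(1/(-1 + w)) = -1 + w)
a = -91917 (a = -(-2046)*(-45) + 153 = -66*1395 + 153 = -92070 + 153 = -91917)
1/(a + J(K)) = 1/(-91917 + (-1 - 45)) = 1/(-91917 - 46) = 1/(-91963) = -1/91963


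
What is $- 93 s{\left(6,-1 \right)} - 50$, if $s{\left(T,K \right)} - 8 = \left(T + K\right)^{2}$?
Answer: $-3119$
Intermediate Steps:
$s{\left(T,K \right)} = 8 + \left(K + T\right)^{2}$ ($s{\left(T,K \right)} = 8 + \left(T + K\right)^{2} = 8 + \left(K + T\right)^{2}$)
$- 93 s{\left(6,-1 \right)} - 50 = - 93 \left(8 + \left(-1 + 6\right)^{2}\right) - 50 = - 93 \left(8 + 5^{2}\right) - 50 = - 93 \left(8 + 25\right) - 50 = \left(-93\right) 33 - 50 = -3069 - 50 = -3119$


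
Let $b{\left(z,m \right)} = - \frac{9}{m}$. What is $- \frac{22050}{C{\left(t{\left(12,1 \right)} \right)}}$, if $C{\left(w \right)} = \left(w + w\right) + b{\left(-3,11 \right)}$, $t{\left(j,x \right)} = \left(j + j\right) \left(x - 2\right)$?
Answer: $\frac{80850}{179} \approx 451.68$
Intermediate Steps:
$t{\left(j,x \right)} = 2 j \left(-2 + x\right)$
$C{\left(w \right)} = - \frac{9}{11} + 2 w$ ($C{\left(w \right)} = \left(w + w\right) - \frac{9}{11} = 2 w - \frac{9}{11} = - \frac{9}{11} + 2 w$)
$- \frac{22050}{C{\left(t{\left(12,1 \right)} \right)}} = - \frac{22050}{- \frac{9}{11} + 2 \cdot 2 \cdot 12 \left(-2 + 1\right)} = - \frac{22050}{- \frac{9}{11} + 2 \cdot 2 \cdot 12 \left(-1\right)} = - \frac{22050}{- \frac{9}{11} + 2 \left(-24\right)} = - \frac{22050}{- \frac{9}{11} - 48} = - \frac{22050}{- \frac{537}{11}} = \left(-22050\right) \left(- \frac{11}{537}\right) = \frac{80850}{179}$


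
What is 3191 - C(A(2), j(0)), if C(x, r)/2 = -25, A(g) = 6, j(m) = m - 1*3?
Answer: 3241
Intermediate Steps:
j(m) = -3 + m (j(m) = m - 3 = -3 + m)
C(x, r) = -50 (C(x, r) = 2*(-25) = -50)
3191 - C(A(2), j(0)) = 3191 - 1*(-50) = 3191 + 50 = 3241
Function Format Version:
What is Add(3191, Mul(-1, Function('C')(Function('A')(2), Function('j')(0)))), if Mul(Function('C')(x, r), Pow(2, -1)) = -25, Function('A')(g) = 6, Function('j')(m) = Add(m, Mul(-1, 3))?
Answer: 3241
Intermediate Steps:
Function('j')(m) = Add(-3, m) (Function('j')(m) = Add(m, -3) = Add(-3, m))
Function('C')(x, r) = -50 (Function('C')(x, r) = Mul(2, -25) = -50)
Add(3191, Mul(-1, Function('C')(Function('A')(2), Function('j')(0)))) = Add(3191, Mul(-1, -50)) = Add(3191, 50) = 3241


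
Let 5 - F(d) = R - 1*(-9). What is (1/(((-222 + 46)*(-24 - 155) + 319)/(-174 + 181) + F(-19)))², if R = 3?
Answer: 49/1009587076 ≈ 4.8535e-8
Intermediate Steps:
F(d) = -7 (F(d) = 5 - (3 - 1*(-9)) = 5 - (3 + 9) = 5 - 1*12 = 5 - 12 = -7)
(1/(((-222 + 46)*(-24 - 155) + 319)/(-174 + 181) + F(-19)))² = (1/(((-222 + 46)*(-24 - 155) + 319)/(-174 + 181) - 7))² = (1/((-176*(-179) + 319)/7 - 7))² = (1/((31504 + 319)*(⅐) - 7))² = (1/(31823*(⅐) - 7))² = (1/(31823/7 - 7))² = (1/(31774/7))² = (7/31774)² = 49/1009587076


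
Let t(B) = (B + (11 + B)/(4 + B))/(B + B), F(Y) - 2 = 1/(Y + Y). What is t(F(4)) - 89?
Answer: -20943/238 ≈ -87.996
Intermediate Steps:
F(Y) = 2 + 1/(2*Y) (F(Y) = 2 + 1/(Y + Y) = 2 + 1/(2*Y))
t(B) = (B + (11 + B)/(4 + B))/(2*B) (t(B) = (B + (11 + B)/(4 + B))/((2*B)) = (B + (11 + B)/(4 + B))*(1/(2*B)) = (B + (11 + B)/(4 + B))/(2*B))
t(F(4)) - 89 = (11 + (2 + (1/2)/4)**2 + 5*(2 + (1/2)/4))/(2*(2 + (1/2)/4)*(4 + (2 + (1/2)/4))) - 89 = (11 + (2 + (1/2)*(1/4))**2 + 5*(2 + (1/2)*(1/4)))/(2*(2 + (1/2)*(1/4))*(4 + (2 + (1/2)*(1/4)))) - 89 = (11 + (2 + 1/8)**2 + 5*(2 + 1/8))/(2*(2 + 1/8)*(4 + (2 + 1/8))) - 89 = (11 + (17/8)**2 + 5*(17/8))/(2*(17/8)*(4 + 17/8)) - 89 = (1/2)*(8/17)*(11 + 289/64 + 85/8)/(49/8) - 89 = (1/2)*(8/17)*(8/49)*(1673/64) - 89 = 239/238 - 89 = -20943/238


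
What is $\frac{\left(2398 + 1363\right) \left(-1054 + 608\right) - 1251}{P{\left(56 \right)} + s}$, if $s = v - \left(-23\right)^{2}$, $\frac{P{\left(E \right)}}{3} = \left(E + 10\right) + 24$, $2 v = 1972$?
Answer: $- \frac{1678657}{727} \approx -2309.0$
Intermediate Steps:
$v = 986$ ($v = \frac{1}{2} \cdot 1972 = 986$)
$P{\left(E \right)} = 102 + 3 E$ ($P{\left(E \right)} = 3 \left(\left(E + 10\right) + 24\right) = 3 \left(\left(10 + E\right) + 24\right) = 3 \left(34 + E\right) = 102 + 3 E$)
$s = 457$ ($s = 986 - \left(-23\right)^{2} = 986 - 529 = 457$)
$\frac{\left(2398 + 1363\right) \left(-1054 + 608\right) - 1251}{P{\left(56 \right)} + s} = \frac{\left(2398 + 1363\right) \left(-1054 + 608\right) - 1251}{\left(102 + 3 \cdot 56\right) + 457} = \frac{3761 \left(-446\right) - 1251}{\left(102 + 168\right) + 457} = \frac{-1677406 - 1251}{270 + 457} = - \frac{1678657}{727}$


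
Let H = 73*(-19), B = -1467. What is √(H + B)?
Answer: I*√2854 ≈ 53.423*I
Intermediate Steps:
H = -1387
√(H + B) = √(-1387 - 1467) = √(-2854) = I*√2854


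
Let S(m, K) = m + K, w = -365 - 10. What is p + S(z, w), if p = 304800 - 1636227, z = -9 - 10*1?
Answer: -1331821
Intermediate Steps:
w = -375
z = -19 (z = -9 - 10 = -19)
p = -1331427
S(m, K) = K + m
p + S(z, w) = -1331427 + (-375 - 19) = -1331427 - 394 = -1331821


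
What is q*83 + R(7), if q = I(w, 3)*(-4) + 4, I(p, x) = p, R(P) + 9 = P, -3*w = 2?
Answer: 1654/3 ≈ 551.33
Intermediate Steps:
w = -2/3 (w = -1/3*2 = -2/3 ≈ -0.66667)
R(P) = -9 + P
q = 20/3 (q = -2/3*(-4) + 4 = 8/3 + 4 = 20/3 ≈ 6.6667)
q*83 + R(7) = (20/3)*83 + (-9 + 7) = 1660/3 - 2 = 1654/3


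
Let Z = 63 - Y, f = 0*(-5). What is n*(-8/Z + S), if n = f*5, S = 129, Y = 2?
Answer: 0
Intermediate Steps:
f = 0
Z = 61 (Z = 63 - 1*2 = 63 - 2 = 61)
n = 0 (n = 0*5 = 0)
n*(-8/Z + S) = 0*(-8/61 + 129) = 0*(7861/61) = 0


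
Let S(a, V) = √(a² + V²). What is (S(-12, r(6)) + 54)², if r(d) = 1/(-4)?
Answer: (216 + √2305)²/16 ≈ 4356.3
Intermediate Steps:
r(d) = -¼
S(a, V) = √(V² + a²)
(S(-12, r(6)) + 54)² = (√((-¼)² + (-12)²) + 54)² = (√(1/16 + 144) + 54)² = (√(2305/16) + 54)² = (√2305/4 + 54)² = (54 + √2305/4)²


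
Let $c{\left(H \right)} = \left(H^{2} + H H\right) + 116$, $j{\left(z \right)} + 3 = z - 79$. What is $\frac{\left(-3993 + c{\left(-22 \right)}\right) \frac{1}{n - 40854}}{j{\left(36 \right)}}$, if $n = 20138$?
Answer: $- \frac{2909}{952936} \approx -0.0030527$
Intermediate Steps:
$j{\left(z \right)} = -82 + z$ ($j{\left(z \right)} = -3 + \left(z - 79\right) = -3 + \left(-79 + z\right) = -82 + z$)
$c{\left(H \right)} = 116 + 2 H^{2}$ ($c{\left(H \right)} = \left(H^{2} + H^{2}\right) + 116 = 2 H^{2} + 116 = 116 + 2 H^{2}$)
$\frac{\left(-3993 + c{\left(-22 \right)}\right) \frac{1}{n - 40854}}{j{\left(36 \right)}} = \frac{\left(-3993 + \left(116 + 2 \left(-22\right)^{2}\right)\right) \frac{1}{20138 - 40854}}{-82 + 36} = \frac{\left(-3993 + \left(116 + 2 \cdot 484\right)\right) \frac{1}{-20716}}{-46} = \left(-3993 + \left(116 + 968\right)\right) \left(- \frac{1}{20716}\right) \left(- \frac{1}{46}\right) = \left(-3993 + 1084\right) \left(- \frac{1}{20716}\right) \left(- \frac{1}{46}\right) = \left(-2909\right) \left(- \frac{1}{20716}\right) \left(- \frac{1}{46}\right) = \frac{2909}{20716} \left(- \frac{1}{46}\right) = - \frac{2909}{952936}$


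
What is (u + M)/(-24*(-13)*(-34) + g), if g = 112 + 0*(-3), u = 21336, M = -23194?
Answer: 929/5248 ≈ 0.17702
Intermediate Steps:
g = 112 (g = 112 + 0 = 112)
(u + M)/(-24*(-13)*(-34) + g) = (21336 - 23194)/(-24*(-13)*(-34) + 112) = -1858/(312*(-34) + 112) = -1858/(-10608 + 112) = -1858/(-10496) = -1858*(-1/10496) = 929/5248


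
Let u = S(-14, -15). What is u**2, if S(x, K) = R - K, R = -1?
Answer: 196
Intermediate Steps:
S(x, K) = -1 - K
u = 14 (u = -1 - 1*(-15) = -1 + 15 = 14)
u**2 = 14**2 = 196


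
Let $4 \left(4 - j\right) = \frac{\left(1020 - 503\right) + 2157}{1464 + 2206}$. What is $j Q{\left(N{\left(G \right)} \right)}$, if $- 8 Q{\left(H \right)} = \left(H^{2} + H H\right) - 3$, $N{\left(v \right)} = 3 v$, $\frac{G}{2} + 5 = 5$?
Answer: $\frac{84069}{58720} \approx 1.4317$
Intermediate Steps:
$G = 0$ ($G = -10 + 2 \cdot 5 = -10 + 10 = 0$)
$j = \frac{28023}{7340}$ ($j = 4 - \frac{\left(\left(1020 - 503\right) + 2157\right) \frac{1}{1464 + 2206}}{4} = 4 - \frac{\left(\left(1020 - 503\right) + 2157\right) \frac{1}{3670}}{4} = 4 - \frac{\left(517 + 2157\right) \frac{1}{3670}}{4} = 4 - \frac{2674 \cdot \frac{1}{3670}}{4} = 4 - \frac{1337}{7340} = \frac{28023}{7340} \approx 3.8178$)
$Q{\left(H \right)} = \frac{3}{8} - \frac{H^{2}}{4}$ ($Q{\left(H \right)} = - \frac{\left(H^{2} + H H\right) - 3}{8} = - \frac{\left(H^{2} + H^{2}\right) - 3}{8} = - \frac{2 H^{2} - 3}{8} = - \frac{-3 + 2 H^{2}}{8} = \frac{3}{8} - \frac{H^{2}}{4}$)
$j Q{\left(N{\left(G \right)} \right)} = \frac{28023 \left(\frac{3}{8} - \frac{\left(3 \cdot 0\right)^{2}}{4}\right)}{7340} = \frac{28023 \left(\frac{3}{8} - \frac{0^{2}}{4}\right)}{7340} = \frac{28023 \left(\frac{3}{8} - 0\right)}{7340} = \frac{28023 \left(\frac{3}{8} + 0\right)}{7340} = \frac{28023}{7340} \cdot \frac{3}{8} = \frac{84069}{58720}$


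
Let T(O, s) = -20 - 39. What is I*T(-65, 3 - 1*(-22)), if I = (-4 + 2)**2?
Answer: -236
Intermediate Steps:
T(O, s) = -59
I = 4 (I = (-2)**2 = 4)
I*T(-65, 3 - 1*(-22)) = 4*(-59) = -236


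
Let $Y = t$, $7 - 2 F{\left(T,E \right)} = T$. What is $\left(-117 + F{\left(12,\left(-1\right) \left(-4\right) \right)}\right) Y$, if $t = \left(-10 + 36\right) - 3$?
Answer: $- \frac{5497}{2} \approx -2748.5$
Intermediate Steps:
$F{\left(T,E \right)} = \frac{7}{2} - \frac{T}{2}$
$t = 23$ ($t = 26 - 3 = 23$)
$Y = 23$
$\left(-117 + F{\left(12,\left(-1\right) \left(-4\right) \right)}\right) Y = \left(-117 + \left(\frac{7}{2} - 6\right)\right) 23 = \left(-117 - \frac{5}{2}\right) 23 = \left(- \frac{239}{2}\right) 23 = - \frac{5497}{2}$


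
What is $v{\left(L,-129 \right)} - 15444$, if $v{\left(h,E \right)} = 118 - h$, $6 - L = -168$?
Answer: $-15500$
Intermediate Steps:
$L = 174$ ($L = 6 - -168 = 6 + 168 = 174$)
$v{\left(L,-129 \right)} - 15444 = \left(118 - 174\right) - 15444 = -56 - 15444 = -15500$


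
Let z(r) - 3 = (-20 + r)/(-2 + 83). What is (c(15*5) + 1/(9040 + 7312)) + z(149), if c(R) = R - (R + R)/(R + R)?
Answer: 34698971/441504 ≈ 78.593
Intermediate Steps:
z(r) = 223/81 + r/81 (z(r) = 3 + (-20 + r)/(-2 + 83) = 3 + (-20 + r)/81 = 3 + (-20 + r)*(1/81) = 3 + (-20/81 + r/81) = 223/81 + r/81)
c(R) = -1 + R (c(R) = R - 2*R/(2*R) = R - 2*R*1/(2*R) = R - 1*1 = R - 1 = -1 + R)
(c(15*5) + 1/(9040 + 7312)) + z(149) = ((-1 + 15*5) + 1/(9040 + 7312)) + (223/81 + (1/81)*149) = ((-1 + 75) + 1/16352) + (223/81 + 149/81) = (74 + 1/16352) + 124/27 = 1210049/16352 + 124/27 = 34698971/441504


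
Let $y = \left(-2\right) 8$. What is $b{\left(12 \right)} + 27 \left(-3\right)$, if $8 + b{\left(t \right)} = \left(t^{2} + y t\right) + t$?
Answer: $-125$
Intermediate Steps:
$y = -16$
$b{\left(t \right)} = -8 + t^{2} - 15 t$ ($b{\left(t \right)} = -8 + \left(\left(t^{2} - 16 t\right) + t\right) = -8 + \left(t^{2} - 15 t\right) = -8 + t^{2} - 15 t$)
$b{\left(12 \right)} + 27 \left(-3\right) = \left(-8 + 12^{2} - 180\right) + 27 \left(-3\right) = \left(-8 + 144 - 180\right) - 81 = -44 - 81 = -125$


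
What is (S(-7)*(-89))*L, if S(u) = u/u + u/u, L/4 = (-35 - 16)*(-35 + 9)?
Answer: -944112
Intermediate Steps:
L = 5304 (L = 4*((-35 - 16)*(-35 + 9)) = 4*(-51*(-26)) = 4*1326 = 5304)
S(u) = 2 (S(u) = 1 + 1 = 2)
(S(-7)*(-89))*L = (2*(-89))*5304 = -178*5304 = -944112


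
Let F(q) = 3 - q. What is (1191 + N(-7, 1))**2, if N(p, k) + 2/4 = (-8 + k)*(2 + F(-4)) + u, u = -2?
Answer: 5067001/4 ≈ 1.2668e+6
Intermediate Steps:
N(p, k) = -149/2 + 9*k (N(p, k) = -1/2 + ((-8 + k)*(2 + (3 - 1*(-4))) - 2) = -1/2 + ((-8 + k)*(2 + (3 + 4)) - 2) = -1/2 + ((-8 + k)*(2 + 7) - 2) = -1/2 + ((-8 + k)*9 - 2) = -1/2 + ((-72 + 9*k) - 2) = -1/2 + (-74 + 9*k) = -149/2 + 9*k)
(1191 + N(-7, 1))**2 = (1191 + (-149/2 + 9*1))**2 = (1191 + (-149/2 + 9))**2 = (1191 - 131/2)**2 = (2251/2)**2 = 5067001/4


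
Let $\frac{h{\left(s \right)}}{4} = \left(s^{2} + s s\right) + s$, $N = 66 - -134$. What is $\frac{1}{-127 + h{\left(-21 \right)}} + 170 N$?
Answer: $\frac{112778001}{3317} \approx 34000.0$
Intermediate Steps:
$N = 200$ ($N = 66 + 134 = 200$)
$h{\left(s \right)} = 4 s + 8 s^{2}$ ($h{\left(s \right)} = 4 \left(\left(s^{2} + s s\right) + s\right) = 4 \left(\left(s^{2} + s^{2}\right) + s\right) = 4 \left(2 s^{2} + s\right) = 4 \left(s + 2 s^{2}\right) = 4 s + 8 s^{2}$)
$\frac{1}{-127 + h{\left(-21 \right)}} + 170 N = \frac{1}{-127 + 4 \left(-21\right) \left(1 + 2 \left(-21\right)\right)} + 170 \cdot 200 = \frac{1}{-127 + 4 \left(-21\right) \left(1 - 42\right)} + 34000 = \frac{1}{-127 + 4 \left(-21\right) \left(-41\right)} + 34000 = \frac{1}{-127 + 3444} + 34000 = \frac{1}{3317} + 34000 = \frac{112778001}{3317}$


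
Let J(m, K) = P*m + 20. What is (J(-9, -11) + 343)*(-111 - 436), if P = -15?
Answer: -272406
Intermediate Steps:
J(m, K) = 20 - 15*m (J(m, K) = -15*m + 20 = 20 - 15*m)
(J(-9, -11) + 343)*(-111 - 436) = ((20 - 15*(-9)) + 343)*(-111 - 436) = ((20 + 135) + 343)*(-547) = (155 + 343)*(-547) = 498*(-547) = -272406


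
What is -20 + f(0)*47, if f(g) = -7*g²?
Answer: -20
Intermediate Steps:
-20 + f(0)*47 = -20 - 7*0²*47 = -20 - 7*0*47 = -20 + 0*47 = -20 + 0 = -20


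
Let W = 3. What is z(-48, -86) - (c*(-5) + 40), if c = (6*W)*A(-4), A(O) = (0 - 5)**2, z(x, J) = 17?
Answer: 2227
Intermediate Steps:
A(O) = 25 (A(O) = (-5)**2 = 25)
c = 450 (c = (6*3)*25 = 18*25 = 450)
z(-48, -86) - (c*(-5) + 40) = 17 - (450*(-5) + 40) = 17 - (-2250 + 40) = 17 - 1*(-2210) = 17 + 2210 = 2227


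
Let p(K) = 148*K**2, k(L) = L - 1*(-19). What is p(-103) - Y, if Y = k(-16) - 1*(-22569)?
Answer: 1547560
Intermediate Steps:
k(L) = 19 + L (k(L) = L + 19 = 19 + L)
Y = 22572 (Y = (19 - 16) - 1*(-22569) = 3 + 22569 = 22572)
p(-103) - Y = 148*(-103)**2 - 1*22572 = 148*10609 - 22572 = 1570132 - 22572 = 1547560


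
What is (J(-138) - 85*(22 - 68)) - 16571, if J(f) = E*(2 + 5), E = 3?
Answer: -12640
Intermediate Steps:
J(f) = 21 (J(f) = 3*(2 + 5) = 3*7 = 21)
(J(-138) - 85*(22 - 68)) - 16571 = (21 - 85*(22 - 68)) - 16571 = (21 - 85*(-46)) - 16571 = (21 + 3910) - 16571 = 3931 - 16571 = -12640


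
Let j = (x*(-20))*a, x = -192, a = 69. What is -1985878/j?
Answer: -992939/132480 ≈ -7.4950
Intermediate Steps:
j = 264960 (j = -192*(-20)*69 = 3840*69 = 264960)
-1985878/j = -1985878/264960 = -1985878*1/264960 = -992939/132480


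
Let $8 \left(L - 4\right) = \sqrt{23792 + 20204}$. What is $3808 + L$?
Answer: $3812 + \frac{\sqrt{10999}}{4} \approx 3838.2$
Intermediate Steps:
$L = 4 + \frac{\sqrt{10999}}{4}$ ($L = 4 + \frac{\sqrt{23792 + 20204}}{8} = 4 + \frac{\sqrt{43996}}{8} = 4 + \frac{2 \sqrt{10999}}{8} = 4 + \frac{\sqrt{10999}}{4} \approx 30.219$)
$3808 + L = 3808 + \left(4 + \frac{\sqrt{10999}}{4}\right) = 3812 + \frac{\sqrt{10999}}{4}$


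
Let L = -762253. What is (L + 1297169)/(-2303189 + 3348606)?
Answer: 534916/1045417 ≈ 0.51168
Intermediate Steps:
(L + 1297169)/(-2303189 + 3348606) = (-762253 + 1297169)/(-2303189 + 3348606) = 534916/1045417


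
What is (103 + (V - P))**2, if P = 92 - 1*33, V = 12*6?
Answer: 13456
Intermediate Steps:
V = 72
P = 59 (P = 92 - 33 = 59)
(103 + (V - P))**2 = (103 + (72 - 1*59))**2 = (103 + (72 - 59))**2 = (103 + 13)**2 = 116**2 = 13456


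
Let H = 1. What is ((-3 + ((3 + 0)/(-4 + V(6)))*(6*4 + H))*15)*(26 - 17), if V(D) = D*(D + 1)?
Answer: -5265/38 ≈ -138.55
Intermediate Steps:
V(D) = D*(1 + D)
((-3 + ((3 + 0)/(-4 + V(6)))*(6*4 + H))*15)*(26 - 17) = ((-3 + ((3 + 0)/(-4 + 6*(1 + 6)))*(6*4 + 1))*15)*(26 - 17) = ((-3 + (3/(-4 + 6*7))*(24 + 1))*15)*9 = ((-3 + (3/(-4 + 42))*25)*15)*9 = ((-3 + (3/38)*25)*15)*9 = ((-3 + 75/38)*15)*9 = -39/38*15*9 = -585/38*9 = -5265/38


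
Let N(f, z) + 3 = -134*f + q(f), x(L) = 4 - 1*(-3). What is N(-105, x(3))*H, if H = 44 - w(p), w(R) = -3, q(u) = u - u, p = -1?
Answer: 661149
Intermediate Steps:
q(u) = 0
x(L) = 7 (x(L) = 4 + 3 = 7)
N(f, z) = -3 - 134*f (N(f, z) = -3 + (-134*f + 0) = -3 - 134*f)
H = 47 (H = 44 - 1*(-3) = 44 + 3 = 47)
N(-105, x(3))*H = (-3 - 134*(-105))*47 = (-3 + 14070)*47 = 14067*47 = 661149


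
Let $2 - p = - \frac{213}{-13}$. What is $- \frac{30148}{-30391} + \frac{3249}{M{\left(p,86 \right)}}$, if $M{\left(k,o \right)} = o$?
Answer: $\frac{101333087}{2613626} \approx 38.771$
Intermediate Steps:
$p = - \frac{187}{13}$ ($p = 2 - - \frac{213}{-13} = 2 - \left(-213\right) \left(- \frac{1}{13}\right) = 2 - \frac{213}{13} = - \frac{187}{13} \approx -14.385$)
$- \frac{30148}{-30391} + \frac{3249}{M{\left(p,86 \right)}} = - \frac{30148}{-30391} + \frac{3249}{86} = \left(-30148\right) \left(- \frac{1}{30391}\right) + 3249 \cdot \frac{1}{86} = \frac{30148}{30391} + \frac{3249}{86} = \frac{101333087}{2613626}$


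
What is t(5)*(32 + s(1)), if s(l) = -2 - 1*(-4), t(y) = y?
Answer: 170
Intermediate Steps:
s(l) = 2 (s(l) = -2 + 4 = 2)
t(5)*(32 + s(1)) = 5*(32 + 2) = 5*34 = 170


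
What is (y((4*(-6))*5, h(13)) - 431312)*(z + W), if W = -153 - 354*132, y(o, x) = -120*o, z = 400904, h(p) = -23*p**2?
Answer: -147596436976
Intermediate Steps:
W = -46881 (W = -153 - 46728 = -46881)
(y((4*(-6))*5, h(13)) - 431312)*(z + W) = (-120*4*(-6)*5 - 431312)*(400904 - 46881) = (-(-2880)*5 - 431312)*354023 = (-120*(-120) - 431312)*354023 = (14400 - 431312)*354023 = -416912*354023 = -147596436976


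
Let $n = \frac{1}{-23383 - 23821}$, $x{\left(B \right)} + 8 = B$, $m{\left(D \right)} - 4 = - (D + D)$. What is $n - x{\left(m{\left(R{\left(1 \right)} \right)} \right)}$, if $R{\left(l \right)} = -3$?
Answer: $- \frac{94409}{47204} \approx -2.0$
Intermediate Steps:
$m{\left(D \right)} = 4 - 2 D$ ($m{\left(D \right)} = 4 - \left(D + D\right) = 4 - 2 D$)
$x{\left(B \right)} = -8 + B$
$n = - \frac{1}{47204}$ ($n = \frac{1}{-47204} = - \frac{1}{47204} \approx -2.1185 \cdot 10^{-5}$)
$n - x{\left(m{\left(R{\left(1 \right)} \right)} \right)} = - \frac{1}{47204} - \left(-8 + \left(4 - -6\right)\right) = - \frac{1}{47204} - \left(-8 + \left(4 + 6\right)\right) = - \frac{1}{47204} - \left(-8 + 10\right) = - \frac{1}{47204} - 2 = - \frac{94409}{47204}$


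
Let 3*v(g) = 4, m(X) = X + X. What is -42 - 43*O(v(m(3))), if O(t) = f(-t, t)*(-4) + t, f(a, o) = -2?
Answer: -1330/3 ≈ -443.33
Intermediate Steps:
m(X) = 2*X
v(g) = 4/3 (v(g) = (⅓)*4 = 4/3)
O(t) = 8 + t (O(t) = -2*(-4) + t = 8 + t)
-42 - 43*O(v(m(3))) = -42 - 43*(8 + 4/3) = -42 - 43*28/3 = -42 - 1204/3 = -1330/3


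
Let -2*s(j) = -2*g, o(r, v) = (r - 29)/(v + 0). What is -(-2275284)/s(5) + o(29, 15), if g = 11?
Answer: 206844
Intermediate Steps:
o(r, v) = (-29 + r)/v
s(j) = 11 (s(j) = -(-1)*11 = -1/2*(-22) = 11)
-(-2275284)/s(5) + o(29, 15) = -(-2275284)/11 + (-29 + 29)/15 = -(-2275284)/11 + (1/15)*0 = -1567*(-132) + 0 = 206844 + 0 = 206844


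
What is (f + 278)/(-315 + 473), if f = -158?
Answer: 60/79 ≈ 0.75949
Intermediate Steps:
(f + 278)/(-315 + 473) = (-158 + 278)/(-315 + 473) = 120/158 = 120*(1/158) = 60/79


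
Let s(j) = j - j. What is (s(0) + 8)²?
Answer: 64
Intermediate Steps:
s(j) = 0
(s(0) + 8)² = (0 + 8)² = 8² = 64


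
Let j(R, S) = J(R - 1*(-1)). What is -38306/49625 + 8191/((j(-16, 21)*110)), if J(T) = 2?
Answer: 79610211/2183500 ≈ 36.460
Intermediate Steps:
j(R, S) = 2
-38306/49625 + 8191/((j(-16, 21)*110)) = -38306/49625 + 8191/((2*110)) = -38306*1/49625 + 8191/220 = -38306/49625 + 8191*(1/220) = -38306/49625 + 8191/220 = 79610211/2183500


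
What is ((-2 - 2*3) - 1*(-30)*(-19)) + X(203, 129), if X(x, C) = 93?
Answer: -485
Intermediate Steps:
((-2 - 2*3) - 1*(-30)*(-19)) + X(203, 129) = ((-2 - 2*3) - 1*(-30)*(-19)) + 93 = ((-2 - 6) + 30*(-19)) + 93 = (-8 - 570) + 93 = -578 + 93 = -485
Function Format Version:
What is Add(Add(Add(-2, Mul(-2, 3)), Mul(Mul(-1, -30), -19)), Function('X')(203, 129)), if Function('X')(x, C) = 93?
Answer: -485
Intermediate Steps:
Add(Add(Add(-2, Mul(-2, 3)), Mul(Mul(-1, -30), -19)), Function('X')(203, 129)) = Add(Add(Add(-2, Mul(-2, 3)), Mul(Mul(-1, -30), -19)), 93) = Add(Add(Add(-2, -6), Mul(30, -19)), 93) = Add(Add(-8, -570), 93) = Add(-578, 93) = -485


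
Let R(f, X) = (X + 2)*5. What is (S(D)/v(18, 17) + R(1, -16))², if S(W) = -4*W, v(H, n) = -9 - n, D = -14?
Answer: 879844/169 ≈ 5206.2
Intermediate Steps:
R(f, X) = 10 + 5*X (R(f, X) = (2 + X)*5 = 10 + 5*X)
(S(D)/v(18, 17) + R(1, -16))² = ((-4*(-14))/(-9 - 1*17) + (10 + 5*(-16)))² = (56/(-9 - 17) + (10 - 80))² = (56/(-26) - 70)² = (56*(-1/26) - 70)² = (-28/13 - 70)² = (-938/13)² = 879844/169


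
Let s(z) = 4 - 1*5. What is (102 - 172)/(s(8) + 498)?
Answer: -10/71 ≈ -0.14085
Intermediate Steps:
s(z) = -1 (s(z) = 4 - 5 = -1)
(102 - 172)/(s(8) + 498) = (102 - 172)/(-1 + 498) = -70/497 = -70*1/497 = -10/71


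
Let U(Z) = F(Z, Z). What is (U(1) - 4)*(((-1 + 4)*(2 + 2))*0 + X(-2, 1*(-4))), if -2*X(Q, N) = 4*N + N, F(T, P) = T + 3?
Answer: 0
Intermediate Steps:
F(T, P) = 3 + T
U(Z) = 3 + Z
X(Q, N) = -5*N/2 (X(Q, N) = -(4*N + N)/2 = -5*N/2)
(U(1) - 4)*(((-1 + 4)*(2 + 2))*0 + X(-2, 1*(-4))) = ((3 + 1) - 4)*(((-1 + 4)*(2 + 2))*0 - 5*(-4)/2) = (4 - 4)*((3*4)*0 - 5/2*(-4)) = 0*(12*0 + 10) = 0*(0 + 10) = 0*10 = 0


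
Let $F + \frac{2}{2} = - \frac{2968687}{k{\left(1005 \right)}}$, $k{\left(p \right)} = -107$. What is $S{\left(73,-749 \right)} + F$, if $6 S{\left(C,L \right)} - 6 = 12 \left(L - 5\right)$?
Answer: $\frac{2807331}{107} \approx 26237.0$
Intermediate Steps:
$S{\left(C,L \right)} = -9 + 2 L$ ($S{\left(C,L \right)} = 1 + \frac{12 \left(L - 5\right)}{6} = 1 + \frac{12 \left(-5 + L\right)}{6} = 1 + \frac{-60 + 12 L}{6} = 1 + \left(-10 + 2 L\right) = -9 + 2 L$)
$F = \frac{2968580}{107}$ ($F = -1 - \frac{2968687}{-107} = -1 - - \frac{2968687}{107} = -1 + \frac{2968687}{107} = \frac{2968580}{107} \approx 27744.0$)
$S{\left(73,-749 \right)} + F = \left(-9 + 2 \left(-749\right)\right) + \frac{2968580}{107} = \left(-9 - 1498\right) + \frac{2968580}{107} = -1507 + \frac{2968580}{107} = \frac{2807331}{107}$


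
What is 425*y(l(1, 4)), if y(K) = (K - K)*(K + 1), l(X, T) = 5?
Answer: 0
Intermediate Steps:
y(K) = 0 (y(K) = 0*(1 + K) = 0)
425*y(l(1, 4)) = 425*0 = 0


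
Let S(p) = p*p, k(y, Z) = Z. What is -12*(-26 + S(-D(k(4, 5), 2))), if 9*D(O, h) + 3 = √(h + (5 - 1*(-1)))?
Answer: 8356/27 + 16*√2/9 ≈ 312.00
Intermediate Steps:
D(O, h) = -⅓ + √(6 + h)/9 (D(O, h) = -⅓ + √(h + (5 - 1*(-1)))/9 = -⅓ + √(h + (5 + 1))/9 = -⅓ + √(h + 6)/9 = -⅓ + √(6 + h)/9)
S(p) = p²
-12*(-26 + S(-D(k(4, 5), 2))) = -12*(-26 + (-(-⅓ + √(6 + 2)/9))²) = -12*(-26 + (-(-⅓ + √8/9))²) = -12*(-26 + (-(-⅓ + (2*√2)/9))²) = -12*(-26 + (-(-⅓ + 2*√2/9))²) = -12*(-26 + (⅓ - 2*√2/9)²) = 312 - 12*(⅓ - 2*√2/9)²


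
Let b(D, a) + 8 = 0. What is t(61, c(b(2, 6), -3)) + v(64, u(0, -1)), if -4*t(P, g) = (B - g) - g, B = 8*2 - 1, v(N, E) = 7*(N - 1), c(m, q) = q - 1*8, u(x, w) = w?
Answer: 1727/4 ≈ 431.75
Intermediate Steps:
b(D, a) = -8 (b(D, a) = -8 + 0 = -8)
c(m, q) = -8 + q (c(m, q) = q - 8 = -8 + q)
v(N, E) = -7 + 7*N (v(N, E) = 7*(-1 + N) = -7 + 7*N)
B = 15 (B = 16 - 1 = 15)
t(P, g) = -15/4 + g/2 (t(P, g) = -((15 - g) - g)/4 = -(15 - 2*g)/4 = -15/4 + g/2)
t(61, c(b(2, 6), -3)) + v(64, u(0, -1)) = (-15/4 + (-8 - 3)/2) + (-7 + 7*64) = (-15/4 + (1/2)*(-11)) + (-7 + 448) = (-15/4 - 11/2) + 441 = -37/4 + 441 = 1727/4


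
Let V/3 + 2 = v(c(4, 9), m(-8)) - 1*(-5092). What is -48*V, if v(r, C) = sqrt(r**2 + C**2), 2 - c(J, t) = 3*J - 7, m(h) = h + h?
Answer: -732960 - 144*sqrt(265) ≈ -7.3530e+5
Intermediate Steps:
m(h) = 2*h
c(J, t) = 9 - 3*J (c(J, t) = 2 - (3*J - 7) = 2 - (-7 + 3*J) = 2 + (7 - 3*J) = 9 - 3*J)
v(r, C) = sqrt(C**2 + r**2)
V = 15270 + 3*sqrt(265) (V = -6 + 3*(sqrt((2*(-8))**2 + (9 - 3*4)**2) - 1*(-5092)) = -6 + 3*(sqrt((-16)**2 + (9 - 12)**2) + 5092) = -6 + 3*(sqrt(256 + (-3)**2) + 5092) = -6 + 3*(sqrt(256 + 9) + 5092) = -6 + 3*(sqrt(265) + 5092) = -6 + 3*(5092 + sqrt(265)) = -6 + (15276 + 3*sqrt(265)) = 15270 + 3*sqrt(265) ≈ 15319.)
-48*V = -48*(15270 + 3*sqrt(265)) = -732960 - 144*sqrt(265)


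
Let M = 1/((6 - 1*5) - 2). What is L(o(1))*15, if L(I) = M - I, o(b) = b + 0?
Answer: -30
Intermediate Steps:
o(b) = b
M = -1 (M = 1/((6 - 5) - 2) = 1/(1 - 2) = 1/(-1) = -1)
L(I) = -1 - I
L(o(1))*15 = (-1 - 1*1)*15 = (-1 - 1)*15 = -2*15 = -30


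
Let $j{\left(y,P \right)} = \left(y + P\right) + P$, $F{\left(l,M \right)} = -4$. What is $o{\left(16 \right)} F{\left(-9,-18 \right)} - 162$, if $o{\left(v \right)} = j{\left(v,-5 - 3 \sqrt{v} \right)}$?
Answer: $-90$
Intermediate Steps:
$j{\left(y,P \right)} = y + 2 P$ ($j{\left(y,P \right)} = \left(P + y\right) + P = y + 2 P$)
$o{\left(v \right)} = -10 + v - 6 \sqrt{v}$ ($o{\left(v \right)} = v + 2 \left(-5 - 3 \sqrt{v}\right) = v - \left(10 + 6 \sqrt{v}\right) = -10 + v - 6 \sqrt{v}$)
$o{\left(16 \right)} F{\left(-9,-18 \right)} - 162 = \left(-10 + 16 - 6 \sqrt{16}\right) \left(-4\right) - 162 = \left(-10 + 16 - 24\right) \left(-4\right) - 162 = \left(-18\right) \left(-4\right) - 162 = 72 - 162 = -90$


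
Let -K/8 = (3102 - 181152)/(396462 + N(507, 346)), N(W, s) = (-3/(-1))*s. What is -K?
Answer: -4748/1325 ≈ -3.5834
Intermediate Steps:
N(W, s) = 3*s (N(W, s) = (-3*(-1))*s = 3*s)
K = 4748/1325 (K = -8*(3102 - 181152)/(396462 + 3*346) = -(-1424400)/(396462 + 1038) = -(-1424400)/397500 = -8*(-1187/2650) = 4748/1325 ≈ 3.5834)
-K = -1*4748/1325 = -4748/1325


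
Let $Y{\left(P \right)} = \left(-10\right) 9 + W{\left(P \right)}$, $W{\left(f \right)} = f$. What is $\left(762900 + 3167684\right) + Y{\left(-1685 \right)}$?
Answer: $3928809$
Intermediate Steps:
$Y{\left(P \right)} = -90 + P$ ($Y{\left(P \right)} = \left(-10\right) 9 + P = -90 + P$)
$\left(762900 + 3167684\right) + Y{\left(-1685 \right)} = \left(762900 + 3167684\right) - 1775 = 3930584 - 1775 = 3928809$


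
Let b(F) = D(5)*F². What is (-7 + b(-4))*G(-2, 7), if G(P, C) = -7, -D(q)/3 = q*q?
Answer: 8449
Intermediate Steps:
D(q) = -3*q² (D(q) = -3*q*q = -3*q²)
b(F) = -75*F² (b(F) = (-3*5²)*F² = (-3*25)*F² = -75*F²)
(-7 + b(-4))*G(-2, 7) = (-7 - 75*(-4)²)*(-7) = (-7 - 75*16)*(-7) = (-7 - 1200)*(-7) = -1207*(-7) = 8449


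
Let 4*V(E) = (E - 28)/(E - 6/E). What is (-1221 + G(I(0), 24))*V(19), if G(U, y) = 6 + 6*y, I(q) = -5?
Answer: 183141/1420 ≈ 128.97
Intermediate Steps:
V(E) = (-28 + E)/(4*(E - 6/E)) (V(E) = ((E - 28)/(E - 6/E))/4 = ((-28 + E)/(E - 6/E))/4 = (-28 + E)/(4*(E - 6/E)))
(-1221 + G(I(0), 24))*V(19) = (-1221 + (6 + 6*24))*((¼)*19*(-28 + 19)/(-6 + 19²)) = (-1221 + (6 + 144))*((¼)*19*(-9)/(-6 + 361)) = (-1221 + 150)*((¼)*19*(-9)/355) = -1071*19*(-9)/(4*355) = -1071*(-171/1420) = 183141/1420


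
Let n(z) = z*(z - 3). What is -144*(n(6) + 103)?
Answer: -17424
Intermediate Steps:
n(z) = z*(-3 + z)
-144*(n(6) + 103) = -144*(6*(-3 + 6) + 103) = -144*(6*3 + 103) = -144*(18 + 103) = -144*121 = -17424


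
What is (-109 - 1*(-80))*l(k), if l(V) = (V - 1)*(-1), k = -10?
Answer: -319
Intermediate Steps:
l(V) = 1 - V (l(V) = (-1 + V)*(-1) = 1 - V)
(-109 - 1*(-80))*l(k) = (-109 - 1*(-80))*(1 - 1*(-10)) = (-109 + 80)*(1 + 10) = -29*11 = -319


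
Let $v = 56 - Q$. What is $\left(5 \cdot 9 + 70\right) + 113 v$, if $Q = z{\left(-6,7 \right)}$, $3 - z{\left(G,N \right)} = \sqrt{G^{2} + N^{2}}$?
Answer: $6104 + 113 \sqrt{85} \approx 7145.8$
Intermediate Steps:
$z{\left(G,N \right)} = 3 - \sqrt{G^{2} + N^{2}}$
$Q = 3 - \sqrt{85}$ ($Q = 3 - \sqrt{\left(-6\right)^{2} + 7^{2}} = 3 - \sqrt{36 + 49} = 3 - \sqrt{85} \approx -6.2195$)
$v = 53 + \sqrt{85}$ ($v = 56 - \left(3 - \sqrt{85}\right) = 53 + \sqrt{85} \approx 62.22$)
$\left(5 \cdot 9 + 70\right) + 113 v = \left(5 \cdot 9 + 70\right) + 113 \left(53 + \sqrt{85}\right) = \left(45 + 70\right) + \left(5989 + 113 \sqrt{85}\right) = 115 + \left(5989 + 113 \sqrt{85}\right) = 6104 + 113 \sqrt{85}$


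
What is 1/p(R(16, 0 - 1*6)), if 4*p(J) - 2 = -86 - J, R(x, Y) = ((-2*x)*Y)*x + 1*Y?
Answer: -2/1575 ≈ -0.0012698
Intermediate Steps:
R(x, Y) = Y - 2*Y*x**2 (R(x, Y) = (-2*Y*x)*x + Y = -2*Y*x**2 + Y = Y - 2*Y*x**2)
p(J) = -21 - J/4 (p(J) = 1/2 + (-86 - J)/4 = 1/2 + (-43/2 - J/4) = -21 - J/4)
1/p(R(16, 0 - 1*6)) = 1/(-21 - (0 - 1*6)*(1 - 2*16**2)/4) = 1/(-21 - (0 - 6)*(1 - 2*256)/4) = 1/(-21 - (-3)*(1 - 512)/2) = 1/(-21 - (-3)*(-511)/2) = 1/(-21 - 1/4*3066) = 1/(-21 - 1533/2) = 1/(-1575/2) = -2/1575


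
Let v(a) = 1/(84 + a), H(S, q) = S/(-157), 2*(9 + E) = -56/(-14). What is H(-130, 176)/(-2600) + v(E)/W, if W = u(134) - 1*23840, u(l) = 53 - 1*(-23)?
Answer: -229121/718207490 ≈ -0.00031902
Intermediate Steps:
E = -7 (E = -9 + (-56/(-14))/2 = -9 + (-56*(-1/14))/2 = -9 + (1/2)*4 = -9 + 2 = -7)
u(l) = 76 (u(l) = 53 + 23 = 76)
H(S, q) = -S/157 (H(S, q) = S*(-1/157) = -S/157)
W = -23764 (W = 76 - 1*23840 = 76 - 23840 = -23764)
H(-130, 176)/(-2600) + v(E)/W = -1/157*(-130)/(-2600) + 1/((84 - 7)*(-23764)) = (130/157)*(-1/2600) - 1/23764/77 = -1/3140 + (1/77)*(-1/23764) = -1/3140 - 1/1829828 = -229121/718207490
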